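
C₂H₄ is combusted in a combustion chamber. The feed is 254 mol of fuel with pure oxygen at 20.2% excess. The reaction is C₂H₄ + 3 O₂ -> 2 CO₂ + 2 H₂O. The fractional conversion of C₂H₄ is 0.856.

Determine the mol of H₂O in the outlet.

Stoichiometric O₂ = 3 × 254 = 762 mol; O₂ fed = 762 × 1.202 = 915.9 mol.
Fuel reacted = 0.856 × 254 → ξ = 217.4 mol.
Outlet (n = n₀ + ν ξ):
  C₂H₄: 254 − 1(217.4) = 36.58
  O₂: 915.9 − 3(217.4) = 263.7
  CO₂: 0 + 2(217.4) = 434.8
  H₂O: 0 + 2(217.4) = 434.8

435 mol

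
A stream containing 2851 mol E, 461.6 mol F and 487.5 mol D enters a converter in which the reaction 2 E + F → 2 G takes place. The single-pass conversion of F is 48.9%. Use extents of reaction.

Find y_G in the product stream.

F reacted = 0.489 × 461.6 = 225.7 mol; ν_F = −1, so ξ = 225.7/1 = 225.7 mol.
Outlet amounts (n = n₀ + ν ξ):
  E: 2851 − 2(225.7) = 2400
  F: 461.6 − 1(225.7) = 235.9
  G: 0 + 2(225.7) = 451.4
  D: 487.5 (inert)
Total out = 3574 mol; y_G = 451.4 / 3574 = 0.1263.

0.126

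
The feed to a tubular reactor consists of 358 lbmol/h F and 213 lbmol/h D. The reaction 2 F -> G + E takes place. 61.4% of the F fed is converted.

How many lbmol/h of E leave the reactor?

F reacted = 0.614 × 358 = 219.8 lbmol/h; ν_F = −2, so ξ = 219.8/2 = 109.9 lbmol/h.
Outlet amounts (n = n₀ + ν ξ):
  F: 358 − 2(109.9) = 138.2
  G: 0 + 1(109.9) = 109.9
  E: 0 + 1(109.9) = 109.9
  D: 213 (inert)

110 lbmol/h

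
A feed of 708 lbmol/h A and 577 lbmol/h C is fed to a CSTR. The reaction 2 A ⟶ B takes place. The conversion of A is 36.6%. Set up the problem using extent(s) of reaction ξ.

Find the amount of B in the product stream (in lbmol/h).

130 lbmol/h

A reacted = 0.366 × 708 = 259.1 lbmol/h; ν_A = −2, so ξ = 259.1/2 = 129.6 lbmol/h.
Outlet amounts (n = n₀ + ν ξ):
  A: 708 − 2(129.6) = 448.9
  B: 0 + 1(129.6) = 129.6
  C: 577 (inert)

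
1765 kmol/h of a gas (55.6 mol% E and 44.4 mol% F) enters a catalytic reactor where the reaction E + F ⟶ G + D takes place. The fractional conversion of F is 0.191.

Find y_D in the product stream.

0.0848

F reacted = 0.191 × 783.7 = 149.7 kmol/h; ν_F = −1, so ξ = 149.7/1 = 149.7 kmol/h.
Outlet amounts (n = n₀ + ν ξ):
  E: 981.3 − 1(149.7) = 831.7
  F: 783.7 − 1(149.7) = 634
  G: 0 + 1(149.7) = 149.7
  D: 0 + 1(149.7) = 149.7
Total out = 1765 kmol/h; y_D = 149.7 / 1765 = 0.0848.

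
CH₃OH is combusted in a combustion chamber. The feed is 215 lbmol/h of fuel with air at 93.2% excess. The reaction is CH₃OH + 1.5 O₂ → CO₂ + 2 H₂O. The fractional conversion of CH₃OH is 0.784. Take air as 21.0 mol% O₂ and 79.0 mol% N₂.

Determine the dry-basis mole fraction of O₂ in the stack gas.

Stoichiometric O₂ = 1.5 × 215 = 322.5 lbmol/h; O₂ fed = 322.5 × 1.932 = 623.1 lbmol/h.
N₂ fed = 623.1 × 79/21 = 2344 lbmol/h.
Fuel reacted = 0.784 × 215 → ξ = 168.6 lbmol/h.
Outlet (n = n₀ + ν ξ):
  CH₃OH: 215 − 1(168.6) = 46.44
  O₂: 623.1 − 1.5(168.6) = 370.2
  N₂: 2344 (inert)
  CO₂: 0 + 1(168.6) = 168.6
  H₂O: 0 + 2(168.6) = 337.1
Dry total = 2929 lbmol/h; y_O₂ (dry) = 370.2 / 2929 = 0.1264.

0.126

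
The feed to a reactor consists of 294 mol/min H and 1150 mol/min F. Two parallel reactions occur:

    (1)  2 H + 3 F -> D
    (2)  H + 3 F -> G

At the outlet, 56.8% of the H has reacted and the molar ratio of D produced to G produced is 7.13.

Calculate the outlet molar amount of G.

10.9 mol/min

Conversion of H: H consumed = 0.568 × 294 = 167 mol/min = 2ξ₁ + 1ξ₂.
Selectivity: 1ξ₁ / (1ξ₂) = 7.13 → ξ₁ = 7.13 ξ₂.
Substitute: (2·7.13 + 1) ξ₂ = 167 → ξ₂ = 10.94 mol/min, ξ₁ = 78.02 mol/min.
Outlet amounts (n = n₀ + Σ ν·ξ):
  H: 294 − 2(78.02) − 1(10.94) = 127
  F: 1150 − 3(78.02) − 3(10.94) = 883.1
  D: 0 + 1(78.02) = 78.02
  G: 0 + 1(10.94) = 10.94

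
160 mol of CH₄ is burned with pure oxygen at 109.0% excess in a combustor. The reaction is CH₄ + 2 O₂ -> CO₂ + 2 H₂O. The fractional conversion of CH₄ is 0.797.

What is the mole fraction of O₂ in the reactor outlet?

Stoichiometric O₂ = 2 × 160 = 320 mol; O₂ fed = 320 × 2.090 = 668.8 mol.
Fuel reacted = 0.797 × 160 → ξ = 127.5 mol.
Outlet (n = n₀ + ν ξ):
  CH₄: 160 − 1(127.5) = 32.48
  O₂: 668.8 − 2(127.5) = 413.8
  CO₂: 0 + 1(127.5) = 127.5
  H₂O: 0 + 2(127.5) = 255
Total out = 828.8 mol; y_O₂ = 413.8 / 828.8 = 0.4992.

0.499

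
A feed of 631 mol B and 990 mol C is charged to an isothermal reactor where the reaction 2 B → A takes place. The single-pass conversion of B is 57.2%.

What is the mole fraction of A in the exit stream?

B reacted = 0.572 × 631 = 360.9 mol; ν_B = −2, so ξ = 360.9/2 = 180.5 mol.
Outlet amounts (n = n₀ + ν ξ):
  B: 631 − 2(180.5) = 270.1
  A: 0 + 1(180.5) = 180.5
  C: 990 (inert)
Total out = 1441 mol; y_A = 180.5 / 1441 = 0.1253.

0.125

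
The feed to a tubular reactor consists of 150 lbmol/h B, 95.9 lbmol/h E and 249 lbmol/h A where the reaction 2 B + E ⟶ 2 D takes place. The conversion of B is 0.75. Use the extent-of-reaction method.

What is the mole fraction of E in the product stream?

0.0904

B reacted = 0.75 × 150 = 112.5 lbmol/h; ν_B = −2, so ξ = 112.5/2 = 56.25 lbmol/h.
Outlet amounts (n = n₀ + ν ξ):
  B: 150 − 2(56.25) = 37.5
  E: 95.9 − 1(56.25) = 39.65
  D: 0 + 2(56.25) = 112.5
  A: 249 (inert)
Total out = 438.6 lbmol/h; y_E = 39.65 / 438.6 = 0.09039.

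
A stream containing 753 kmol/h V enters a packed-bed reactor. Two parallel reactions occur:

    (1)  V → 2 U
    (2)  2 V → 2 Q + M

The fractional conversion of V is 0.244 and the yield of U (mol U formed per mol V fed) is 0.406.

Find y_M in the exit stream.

0.0168

Yield of U: 2ξ₁ / 753 = 0.406 → ξ₁ = 152.9 kmol/h.
Conversion of V: 1ξ₁ + 2ξ₂ = 0.244 × 753 = 183.7 → ξ₂ = 15.44 kmol/h.
Outlet amounts (n = n₀ + Σ ν·ξ):
  V: 753 − 1(152.9) − 2(15.44) = 569.3
  U: 0 + 2(152.9) = 305.7
  Q: 0 + 2(15.44) = 30.87
  M: 0 + 1(15.44) = 15.44
Total out = 921.3 kmol/h; y_M = 15.44 / 921.3 = 0.01676.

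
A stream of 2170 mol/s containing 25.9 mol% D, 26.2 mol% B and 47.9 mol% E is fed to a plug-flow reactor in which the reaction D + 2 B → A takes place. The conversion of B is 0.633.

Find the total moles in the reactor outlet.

1810 mol/s

B reacted = 0.633 × 568.5 = 359.9 mol/s; ν_B = −2, so ξ = 359.9/2 = 179.9 mol/s.
Outlet amounts (n = n₀ + ν ξ):
  D: 562 − 1(179.9) = 382.1
  B: 568.5 − 2(179.9) = 208.7
  A: 0 + 1(179.9) = 179.9
  E: 1039 (inert)
Total out = 382.1 + 208.7 + 179.9 + 1039 = 1810 mol/s.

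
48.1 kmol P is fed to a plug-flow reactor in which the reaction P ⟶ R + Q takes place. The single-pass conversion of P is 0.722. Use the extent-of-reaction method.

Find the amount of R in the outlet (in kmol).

P reacted = 0.722 × 48.1 = 34.73 kmol; ν_P = −1, so ξ = 34.73/1 = 34.73 kmol.
Outlet amounts (n = n₀ + ν ξ):
  P: 48.1 − 1(34.73) = 13.37
  R: 0 + 1(34.73) = 34.73
  Q: 0 + 1(34.73) = 34.73

34.7 kmol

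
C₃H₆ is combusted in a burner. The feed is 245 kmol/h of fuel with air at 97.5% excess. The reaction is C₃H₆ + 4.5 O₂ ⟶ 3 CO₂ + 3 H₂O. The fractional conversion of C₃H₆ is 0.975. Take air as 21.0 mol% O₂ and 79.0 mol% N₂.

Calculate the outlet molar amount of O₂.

Stoichiometric O₂ = 4.5 × 245 = 1102 kmol/h; O₂ fed = 1102 × 1.975 = 2177 kmol/h.
N₂ fed = 2177 × 79/21 = 8191 kmol/h.
Fuel reacted = 0.975 × 245 → ξ = 238.9 kmol/h.
Outlet (n = n₀ + ν ξ):
  C₃H₆: 245 − 1(238.9) = 6.125
  O₂: 2177 − 4.5(238.9) = 1102
  N₂: 8191 (inert)
  CO₂: 0 + 3(238.9) = 716.6
  H₂O: 0 + 3(238.9) = 716.6

1100 kmol/h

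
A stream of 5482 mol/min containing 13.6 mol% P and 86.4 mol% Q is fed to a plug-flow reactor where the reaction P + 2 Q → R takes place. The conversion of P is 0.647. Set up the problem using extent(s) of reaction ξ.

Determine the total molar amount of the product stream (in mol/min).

P reacted = 0.647 × 745.6 = 482.4 mol/min; ν_P = −1, so ξ = 482.4/1 = 482.4 mol/min.
Outlet amounts (n = n₀ + ν ξ):
  P: 745.6 − 1(482.4) = 263.2
  Q: 4736 − 2(482.4) = 3772
  R: 0 + 1(482.4) = 482.4
Total out = 263.2 + 3772 + 482.4 = 4517 mol/min.

4520 mol/min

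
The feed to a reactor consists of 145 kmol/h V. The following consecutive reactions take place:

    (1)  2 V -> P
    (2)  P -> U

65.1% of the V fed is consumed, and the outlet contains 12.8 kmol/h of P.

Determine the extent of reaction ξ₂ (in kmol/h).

ξ₂ = 34.4 kmol/h

Conversion of V: V consumed = 2ξ₁ = 0.651 × 145 → ξ₁ = 47.2 kmol/h.
P balance: n_P = 0 + 1ξ₁ − 1ξ₂ = 12.8 → ξ₂ = (1·47.2 − 12.8)/1 = 34.4 kmol/h.
Outlet amounts (n = n₀ + Σ ν·ξ):
  V: 145 − 2(47.2) = 50.6
  P: 0 + 1(47.2) − 1(34.4) = 12.8
  U: 0 + 1(34.4) = 34.4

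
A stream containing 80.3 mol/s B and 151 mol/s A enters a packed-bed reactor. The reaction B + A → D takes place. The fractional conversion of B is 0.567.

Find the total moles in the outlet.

B reacted = 0.567 × 80.3 = 45.53 mol/s; ν_B = −1, so ξ = 45.53/1 = 45.53 mol/s.
Outlet amounts (n = n₀ + ν ξ):
  B: 80.3 − 1(45.53) = 34.77
  A: 151 − 1(45.53) = 105.5
  D: 0 + 1(45.53) = 45.53
Total out = 34.77 + 105.5 + 45.53 = 185.8 mol/s.

186 mol/s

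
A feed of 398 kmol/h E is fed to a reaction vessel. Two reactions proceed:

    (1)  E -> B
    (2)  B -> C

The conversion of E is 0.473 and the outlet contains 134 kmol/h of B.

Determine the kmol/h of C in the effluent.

54.3 kmol/h

Conversion of E: E consumed = 1ξ₁ = 0.473 × 398 → ξ₁ = 188.3 kmol/h.
B balance: n_B = 0 + 1ξ₁ − 1ξ₂ = 134 → ξ₂ = (1·188.3 − 134)/1 = 54.25 kmol/h.
Outlet amounts (n = n₀ + Σ ν·ξ):
  E: 398 − 1(188.3) = 209.7
  B: 0 + 1(188.3) − 1(54.25) = 134
  C: 0 + 1(54.25) = 54.25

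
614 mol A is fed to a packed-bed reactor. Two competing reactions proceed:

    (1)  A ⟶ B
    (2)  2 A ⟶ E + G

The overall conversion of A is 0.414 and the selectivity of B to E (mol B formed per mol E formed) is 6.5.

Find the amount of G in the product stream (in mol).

29.9 mol

Conversion of A: A consumed = 0.414 × 614 = 254.2 mol = 1ξ₁ + 2ξ₂.
Selectivity: 1ξ₁ / (1ξ₂) = 6.5 → ξ₁ = 6.5 ξ₂.
Substitute: (1·6.5 + 2) ξ₂ = 254.2 → ξ₂ = 29.91 mol, ξ₁ = 194.4 mol.
Outlet amounts (n = n₀ + Σ ν·ξ):
  A: 614 − 1(194.4) − 2(29.91) = 359.8
  B: 0 + 1(194.4) = 194.4
  E: 0 + 1(29.91) = 29.91
  G: 0 + 1(29.91) = 29.91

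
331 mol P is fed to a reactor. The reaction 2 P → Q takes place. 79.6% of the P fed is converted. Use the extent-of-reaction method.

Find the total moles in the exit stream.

199 mol

P reacted = 0.796 × 331 = 263.5 mol; ν_P = −2, so ξ = 263.5/2 = 131.7 mol.
Outlet amounts (n = n₀ + ν ξ):
  P: 331 − 2(131.7) = 67.52
  Q: 0 + 1(131.7) = 131.7
Total out = 67.52 + 131.7 = 199.3 mol.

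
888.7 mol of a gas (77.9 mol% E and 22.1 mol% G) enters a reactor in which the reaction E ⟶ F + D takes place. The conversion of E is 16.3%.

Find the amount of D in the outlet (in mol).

113 mol

E reacted = 0.163 × 692.3 = 112.8 mol; ν_E = −1, so ξ = 112.8/1 = 112.8 mol.
Outlet amounts (n = n₀ + ν ξ):
  E: 692.3 − 1(112.8) = 579.5
  F: 0 + 1(112.8) = 112.8
  D: 0 + 1(112.8) = 112.8
  G: 196.4 (inert)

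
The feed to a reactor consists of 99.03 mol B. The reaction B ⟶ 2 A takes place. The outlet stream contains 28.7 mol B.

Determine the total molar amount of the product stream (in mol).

169 mol

For B: n = n₀ − 1ξ → 28.7 = 99.03 − 1ξ, giving ξ = 70.33 mol.
Outlet amounts (n = n₀ + ν ξ):
  B: 99.03 − 1(70.33) = 28.7
  A: 0 + 2(70.33) = 140.7
Total out = 28.7 + 140.7 = 169.4 mol.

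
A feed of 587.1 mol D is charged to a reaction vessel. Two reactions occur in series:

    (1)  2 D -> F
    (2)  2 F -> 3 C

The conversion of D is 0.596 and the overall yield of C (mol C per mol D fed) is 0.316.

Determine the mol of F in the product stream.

51.3 mol

Conversion of D: D consumed = 2ξ₁ = 0.596 × 587.1 → ξ₁ = 175 mol.
Yield of C: 3ξ₂ / 587.1 = 0.316 → ξ₂ = 61.84 mol.
Outlet amounts (n = n₀ + Σ ν·ξ):
  D: 587.1 − 2(175) = 237.2
  F: 0 + 1(175) − 2(61.84) = 51.27
  C: 0 + 3(61.84) = 185.5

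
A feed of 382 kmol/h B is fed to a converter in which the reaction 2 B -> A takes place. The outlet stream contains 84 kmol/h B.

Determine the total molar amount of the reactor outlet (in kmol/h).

233 kmol/h

For B: n = n₀ − 2ξ → 84 = 382 − 2ξ, giving ξ = 149 kmol/h.
Outlet amounts (n = n₀ + ν ξ):
  B: 382 − 2(149) = 84
  A: 0 + 1(149) = 149
Total out = 84 + 149 = 233 kmol/h.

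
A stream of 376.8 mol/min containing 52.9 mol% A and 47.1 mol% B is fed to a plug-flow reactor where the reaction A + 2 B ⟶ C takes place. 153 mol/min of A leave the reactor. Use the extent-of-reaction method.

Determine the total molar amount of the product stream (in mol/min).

For A: n = n₀ − 1ξ → 153 = 199.3 − 1ξ, giving ξ = 46.33 mol/min.
Outlet amounts (n = n₀ + ν ξ):
  A: 199.3 − 1(46.33) = 153
  B: 177.5 − 2(46.33) = 84.82
  C: 0 + 1(46.33) = 46.33
Total out = 153 + 84.82 + 46.33 = 284.1 mol/min.

284 mol/min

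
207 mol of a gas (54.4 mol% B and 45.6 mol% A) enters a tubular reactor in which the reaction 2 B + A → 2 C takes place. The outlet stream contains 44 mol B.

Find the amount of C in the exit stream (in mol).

68.6 mol

For B: n = n₀ − 2ξ → 44 = 112.6 − 2ξ, giving ξ = 34.3 mol.
Outlet amounts (n = n₀ + ν ξ):
  B: 112.6 − 2(34.3) = 44
  A: 94.39 − 1(34.3) = 60.09
  C: 0 + 2(34.3) = 68.61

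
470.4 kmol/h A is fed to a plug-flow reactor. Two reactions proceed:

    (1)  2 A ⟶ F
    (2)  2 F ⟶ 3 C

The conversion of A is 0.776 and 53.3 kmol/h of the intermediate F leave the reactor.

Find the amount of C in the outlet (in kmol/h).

Conversion of A: A consumed = 2ξ₁ = 0.776 × 470.4 → ξ₁ = 182.5 kmol/h.
F balance: n_F = 0 + 1ξ₁ − 2ξ₂ = 53.3 → ξ₂ = (1·182.5 − 53.3)/2 = 64.61 kmol/h.
Outlet amounts (n = n₀ + Σ ν·ξ):
  A: 470.4 − 2(182.5) = 105.4
  F: 0 + 1(182.5) − 2(64.61) = 53.3
  C: 0 + 3(64.61) = 193.8

194 kmol/h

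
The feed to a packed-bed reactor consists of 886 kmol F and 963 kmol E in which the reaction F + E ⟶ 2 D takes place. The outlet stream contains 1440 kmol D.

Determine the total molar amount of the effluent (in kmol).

For D: n = n₀ + 2ξ → 1440 = 0 + 2ξ, giving ξ = 720 kmol.
Outlet amounts (n = n₀ + ν ξ):
  F: 886 − 1(720) = 166
  E: 963 − 1(720) = 243
  D: 0 + 2(720) = 1440
Total out = 166 + 243 + 1440 = 1849 kmol.

1850 kmol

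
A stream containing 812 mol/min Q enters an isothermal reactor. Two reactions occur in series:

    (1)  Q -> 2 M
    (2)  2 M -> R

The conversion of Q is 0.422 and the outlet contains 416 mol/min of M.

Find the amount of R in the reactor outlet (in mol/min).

135 mol/min

Conversion of Q: Q consumed = 1ξ₁ = 0.422 × 812 → ξ₁ = 342.7 mol/min.
M balance: n_M = 0 + 2ξ₁ − 2ξ₂ = 416 → ξ₂ = (2·342.7 − 416)/2 = 134.7 mol/min.
Outlet amounts (n = n₀ + Σ ν·ξ):
  Q: 812 − 1(342.7) = 469.3
  M: 0 + 2(342.7) − 2(134.7) = 416
  R: 0 + 1(134.7) = 134.7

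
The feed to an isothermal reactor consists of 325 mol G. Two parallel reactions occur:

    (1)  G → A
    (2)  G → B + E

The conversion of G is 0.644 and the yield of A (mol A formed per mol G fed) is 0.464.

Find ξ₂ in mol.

ξ₂ = 58.5 mol

Yield of A: 1ξ₁ / 325 = 0.464 → ξ₁ = 150.8 mol.
Conversion of G: 1ξ₁ + 1ξ₂ = 0.644 × 325 = 209.3 → ξ₂ = 58.5 mol.
Outlet amounts (n = n₀ + Σ ν·ξ):
  G: 325 − 1(150.8) − 1(58.5) = 115.7
  A: 0 + 1(150.8) = 150.8
  B: 0 + 1(58.5) = 58.5
  E: 0 + 1(58.5) = 58.5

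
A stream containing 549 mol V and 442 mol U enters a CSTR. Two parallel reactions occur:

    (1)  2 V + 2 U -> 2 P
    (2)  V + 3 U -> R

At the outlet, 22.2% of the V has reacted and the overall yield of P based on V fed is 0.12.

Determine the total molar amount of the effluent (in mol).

757 mol

Yield of P: 2ξ₁ / 549 = 0.12 → ξ₁ = 32.94 mol.
Conversion of V: 2ξ₁ + 1ξ₂ = 0.222 × 549 = 121.9 → ξ₂ = 56 mol.
Outlet amounts (n = n₀ + Σ ν·ξ):
  V: 549 − 2(32.94) − 1(56) = 427.1
  U: 442 − 2(32.94) − 3(56) = 208.1
  P: 0 + 2(32.94) = 65.88
  R: 0 + 1(56) = 56
Total out = 427.1 + 208.1 + 65.88 + 56 = 757.1 mol.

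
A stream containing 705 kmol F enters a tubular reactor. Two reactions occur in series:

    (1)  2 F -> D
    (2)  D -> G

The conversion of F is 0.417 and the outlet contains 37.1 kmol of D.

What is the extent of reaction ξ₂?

ξ₂ = 110 kmol

Conversion of F: F consumed = 2ξ₁ = 0.417 × 705 → ξ₁ = 147 kmol.
D balance: n_D = 0 + 1ξ₁ − 1ξ₂ = 37.1 → ξ₂ = (1·147 − 37.1)/1 = 109.9 kmol.
Outlet amounts (n = n₀ + Σ ν·ξ):
  F: 705 − 2(147) = 411
  D: 0 + 1(147) − 1(109.9) = 37.1
  G: 0 + 1(109.9) = 109.9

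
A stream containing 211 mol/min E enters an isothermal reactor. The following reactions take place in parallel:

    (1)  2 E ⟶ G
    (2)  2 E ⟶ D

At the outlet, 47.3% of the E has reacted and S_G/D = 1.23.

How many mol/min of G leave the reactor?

27.5 mol/min

Conversion of E: E consumed = 0.473 × 211 = 99.8 mol/min = 2ξ₁ + 2ξ₂.
Selectivity: 1ξ₁ / (1ξ₂) = 1.23 → ξ₁ = 1.23 ξ₂.
Substitute: (2·1.23 + 2) ξ₂ = 99.8 → ξ₂ = 22.38 mol/min, ξ₁ = 27.52 mol/min.
Outlet amounts (n = n₀ + Σ ν·ξ):
  E: 211 − 2(27.52) − 2(22.38) = 111.2
  G: 0 + 1(27.52) = 27.52
  D: 0 + 1(22.38) = 22.38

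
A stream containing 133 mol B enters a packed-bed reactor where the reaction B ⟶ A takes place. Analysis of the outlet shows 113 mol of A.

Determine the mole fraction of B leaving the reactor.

For A: n = n₀ + 1ξ → 113 = 0 + 1ξ, giving ξ = 113 mol.
Outlet amounts (n = n₀ + ν ξ):
  B: 133 − 1(113) = 20
  A: 0 + 1(113) = 113
Total out = 133 mol; y_B = 20 / 133 = 0.1504.

0.15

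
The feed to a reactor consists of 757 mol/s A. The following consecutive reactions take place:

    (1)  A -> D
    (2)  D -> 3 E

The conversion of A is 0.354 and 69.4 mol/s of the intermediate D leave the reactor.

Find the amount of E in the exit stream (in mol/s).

596 mol/s

Conversion of A: A consumed = 1ξ₁ = 0.354 × 757 → ξ₁ = 268 mol/s.
D balance: n_D = 0 + 1ξ₁ − 1ξ₂ = 69.4 → ξ₂ = (1·268 − 69.4)/1 = 198.6 mol/s.
Outlet amounts (n = n₀ + Σ ν·ξ):
  A: 757 − 1(268) = 489
  D: 0 + 1(268) − 1(198.6) = 69.4
  E: 0 + 3(198.6) = 595.7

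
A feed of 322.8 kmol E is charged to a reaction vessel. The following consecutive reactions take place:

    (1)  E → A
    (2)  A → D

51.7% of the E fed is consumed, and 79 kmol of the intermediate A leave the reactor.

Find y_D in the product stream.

Conversion of E: E consumed = 1ξ₁ = 0.517 × 322.8 → ξ₁ = 166.9 kmol.
A balance: n_A = 0 + 1ξ₁ − 1ξ₂ = 79 → ξ₂ = (1·166.9 − 79)/1 = 87.89 kmol.
Outlet amounts (n = n₀ + Σ ν·ξ):
  E: 322.8 − 1(166.9) = 155.9
  A: 0 + 1(166.9) − 1(87.89) = 79
  D: 0 + 1(87.89) = 87.89
Total out = 322.8 kmol; y_D = 87.89 / 322.8 = 0.2723.

0.272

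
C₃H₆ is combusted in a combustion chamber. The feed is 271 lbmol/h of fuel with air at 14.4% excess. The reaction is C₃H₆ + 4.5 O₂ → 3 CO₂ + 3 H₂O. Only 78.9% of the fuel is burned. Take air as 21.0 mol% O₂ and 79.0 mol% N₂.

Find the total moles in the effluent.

Stoichiometric O₂ = 4.5 × 271 = 1220 lbmol/h; O₂ fed = 1220 × 1.144 = 1395 lbmol/h.
N₂ fed = 1395 × 79/21 = 5248 lbmol/h.
Fuel reacted = 0.789 × 271 → ξ = 213.8 lbmol/h.
Outlet (n = n₀ + ν ξ):
  C₃H₆: 271 − 1(213.8) = 57.18
  O₂: 1395 − 4.5(213.8) = 432.9
  N₂: 5248 (inert)
  CO₂: 0 + 3(213.8) = 641.5
  H₂O: 0 + 3(213.8) = 641.5
Total out = 57.18 + 432.9 + 5248 + 641.5 + 641.5 = 7021 lbmol/h.

7020 lbmol/h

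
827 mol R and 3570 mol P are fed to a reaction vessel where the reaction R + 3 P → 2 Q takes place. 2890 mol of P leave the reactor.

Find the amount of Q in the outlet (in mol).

For P: n = n₀ − 3ξ → 2890 = 3570 − 3ξ, giving ξ = 226.7 mol.
Outlet amounts (n = n₀ + ν ξ):
  R: 827 − 1(226.7) = 600.3
  P: 3570 − 3(226.7) = 2890
  Q: 0 + 2(226.7) = 453.3

453 mol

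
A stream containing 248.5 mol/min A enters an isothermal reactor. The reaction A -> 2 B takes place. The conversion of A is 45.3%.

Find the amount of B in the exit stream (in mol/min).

225 mol/min

A reacted = 0.453 × 248.5 = 112.6 mol/min; ν_A = −1, so ξ = 112.6/1 = 112.6 mol/min.
Outlet amounts (n = n₀ + ν ξ):
  A: 248.5 − 1(112.6) = 135.9
  B: 0 + 2(112.6) = 225.1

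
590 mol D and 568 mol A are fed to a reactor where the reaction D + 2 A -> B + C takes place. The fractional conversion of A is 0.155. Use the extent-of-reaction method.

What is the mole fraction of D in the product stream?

A reacted = 0.155 × 568 = 88.04 mol; ν_A = −2, so ξ = 88.04/2 = 44.02 mol.
Outlet amounts (n = n₀ + ν ξ):
  D: 590 − 1(44.02) = 546
  A: 568 − 2(44.02) = 480
  B: 0 + 1(44.02) = 44.02
  C: 0 + 1(44.02) = 44.02
Total out = 1114 mol; y_D = 546 / 1114 = 0.4901.

0.49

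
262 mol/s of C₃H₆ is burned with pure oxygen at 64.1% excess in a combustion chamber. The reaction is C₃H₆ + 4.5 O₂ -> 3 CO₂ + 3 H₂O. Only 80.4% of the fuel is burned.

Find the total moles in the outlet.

2300 mol/s

Stoichiometric O₂ = 4.5 × 262 = 1179 mol/s; O₂ fed = 1179 × 1.641 = 1935 mol/s.
Fuel reacted = 0.804 × 262 → ξ = 210.6 mol/s.
Outlet (n = n₀ + ν ξ):
  C₃H₆: 262 − 1(210.6) = 51.35
  O₂: 1935 − 4.5(210.6) = 986.8
  CO₂: 0 + 3(210.6) = 631.9
  H₂O: 0 + 3(210.6) = 631.9
Total out = 51.35 + 986.8 + 631.9 + 631.9 = 2302 mol/s.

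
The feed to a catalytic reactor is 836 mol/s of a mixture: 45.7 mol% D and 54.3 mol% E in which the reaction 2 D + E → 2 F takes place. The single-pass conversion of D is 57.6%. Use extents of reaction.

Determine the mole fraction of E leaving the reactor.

D reacted = 0.576 × 382.1 = 220.1 mol/s; ν_D = −2, so ξ = 220.1/2 = 110 mol/s.
Outlet amounts (n = n₀ + ν ξ):
  D: 382.1 − 2(110) = 162
  E: 453.9 − 1(110) = 343.9
  F: 0 + 2(110) = 220.1
Total out = 726 mol/s; y_E = 343.9 / 726 = 0.4737.

0.474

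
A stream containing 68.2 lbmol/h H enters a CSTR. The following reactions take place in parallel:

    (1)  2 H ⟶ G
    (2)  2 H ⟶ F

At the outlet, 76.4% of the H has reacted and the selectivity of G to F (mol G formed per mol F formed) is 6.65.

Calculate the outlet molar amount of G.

Conversion of H: H consumed = 0.764 × 68.2 = 52.1 lbmol/h = 2ξ₁ + 2ξ₂.
Selectivity: 1ξ₁ / (1ξ₂) = 6.65 → ξ₁ = 6.65 ξ₂.
Substitute: (2·6.65 + 2) ξ₂ = 52.1 → ξ₂ = 3.406 lbmol/h, ξ₁ = 22.65 lbmol/h.
Outlet amounts (n = n₀ + Σ ν·ξ):
  H: 68.2 − 2(22.65) − 2(3.406) = 16.1
  G: 0 + 1(22.65) = 22.65
  F: 0 + 1(3.406) = 3.406

22.6 lbmol/h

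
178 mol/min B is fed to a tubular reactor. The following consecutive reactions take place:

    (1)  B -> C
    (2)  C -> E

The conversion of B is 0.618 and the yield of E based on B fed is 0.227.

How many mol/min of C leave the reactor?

69.6 mol/min

Conversion of B: B consumed = 1ξ₁ = 0.618 × 178 → ξ₁ = 110 mol/min.
Yield of E: 1ξ₂ / 178 = 0.227 → ξ₂ = 40.41 mol/min.
Outlet amounts (n = n₀ + Σ ν·ξ):
  B: 178 − 1(110) = 68
  C: 0 + 1(110) − 1(40.41) = 69.6
  E: 0 + 1(40.41) = 40.41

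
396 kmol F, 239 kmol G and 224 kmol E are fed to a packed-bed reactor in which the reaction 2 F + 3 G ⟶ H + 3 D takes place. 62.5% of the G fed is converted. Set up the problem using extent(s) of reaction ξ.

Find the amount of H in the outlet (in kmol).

49.8 kmol

G reacted = 0.625 × 239 = 149.4 kmol; ν_G = −3, so ξ = 149.4/3 = 49.79 kmol.
Outlet amounts (n = n₀ + ν ξ):
  F: 396 − 2(49.79) = 296.4
  G: 239 − 3(49.79) = 89.62
  H: 0 + 1(49.79) = 49.79
  D: 0 + 3(49.79) = 149.4
  E: 224 (inert)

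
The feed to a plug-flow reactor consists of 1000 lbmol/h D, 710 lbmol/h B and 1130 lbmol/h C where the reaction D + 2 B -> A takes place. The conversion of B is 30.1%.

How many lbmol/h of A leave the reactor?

B reacted = 0.301 × 710 = 213.7 lbmol/h; ν_B = −2, so ξ = 213.7/2 = 106.9 lbmol/h.
Outlet amounts (n = n₀ + ν ξ):
  D: 1000 − 1(106.9) = 893.1
  B: 710 − 2(106.9) = 496.3
  A: 0 + 1(106.9) = 106.9
  C: 1130 (inert)

107 lbmol/h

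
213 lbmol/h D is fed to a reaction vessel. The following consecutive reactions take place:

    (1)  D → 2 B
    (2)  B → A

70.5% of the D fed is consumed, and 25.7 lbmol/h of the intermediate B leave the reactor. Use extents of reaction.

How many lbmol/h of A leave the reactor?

275 lbmol/h

Conversion of D: D consumed = 1ξ₁ = 0.705 × 213 → ξ₁ = 150.2 lbmol/h.
B balance: n_B = 0 + 2ξ₁ − 1ξ₂ = 25.7 → ξ₂ = (2·150.2 − 25.7)/1 = 274.6 lbmol/h.
Outlet amounts (n = n₀ + Σ ν·ξ):
  D: 213 − 1(150.2) = 62.84
  B: 0 + 2(150.2) − 1(274.6) = 25.7
  A: 0 + 1(274.6) = 274.6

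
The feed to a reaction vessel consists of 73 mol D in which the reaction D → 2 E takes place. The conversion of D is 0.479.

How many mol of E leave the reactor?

D reacted = 0.479 × 73 = 34.97 mol; ν_D = −1, so ξ = 34.97/1 = 34.97 mol.
Outlet amounts (n = n₀ + ν ξ):
  D: 73 − 1(34.97) = 38.03
  E: 0 + 2(34.97) = 69.93

69.9 mol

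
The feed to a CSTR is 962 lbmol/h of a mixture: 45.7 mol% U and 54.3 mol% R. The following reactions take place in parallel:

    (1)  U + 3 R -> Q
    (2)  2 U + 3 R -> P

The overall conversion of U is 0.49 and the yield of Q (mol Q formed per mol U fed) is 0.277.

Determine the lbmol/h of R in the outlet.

Yield of Q: 1ξ₁ / 439.6 = 0.277 → ξ₁ = 121.8 lbmol/h.
Conversion of U: 1ξ₁ + 2ξ₂ = 0.49 × 439.6 = 215.4 → ξ₂ = 46.82 lbmol/h.
Outlet amounts (n = n₀ + Σ ν·ξ):
  U: 439.6 − 1(121.8) − 2(46.82) = 224.2
  R: 522.4 − 3(121.8) − 3(46.82) = 16.57
  Q: 0 + 1(121.8) = 121.8
  P: 0 + 1(46.82) = 46.82

16.6 lbmol/h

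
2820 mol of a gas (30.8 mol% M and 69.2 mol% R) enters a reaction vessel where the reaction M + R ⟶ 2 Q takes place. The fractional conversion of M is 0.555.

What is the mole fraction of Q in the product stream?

M reacted = 0.555 × 868.6 = 482.1 mol; ν_M = −1, so ξ = 482.1/1 = 482.1 mol.
Outlet amounts (n = n₀ + ν ξ):
  M: 868.6 − 1(482.1) = 386.5
  R: 1951 − 1(482.1) = 1469
  Q: 0 + 2(482.1) = 964.1
Total out = 2820 mol; y_Q = 964.1 / 2820 = 0.3419.

0.342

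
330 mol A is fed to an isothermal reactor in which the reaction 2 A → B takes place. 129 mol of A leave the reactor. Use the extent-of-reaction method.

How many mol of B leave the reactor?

100 mol

For A: n = n₀ − 2ξ → 129 = 330 − 2ξ, giving ξ = 100.5 mol.
Outlet amounts (n = n₀ + ν ξ):
  A: 330 − 2(100.5) = 129
  B: 0 + 1(100.5) = 100.5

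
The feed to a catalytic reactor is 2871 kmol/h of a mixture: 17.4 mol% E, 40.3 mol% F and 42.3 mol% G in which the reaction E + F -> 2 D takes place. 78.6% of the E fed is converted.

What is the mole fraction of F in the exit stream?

E reacted = 0.786 × 499.6 = 392.6 kmol/h; ν_E = −1, so ξ = 392.6/1 = 392.6 kmol/h.
Outlet amounts (n = n₀ + ν ξ):
  E: 499.6 − 1(392.6) = 106.9
  F: 1157 − 1(392.6) = 764.4
  D: 0 + 2(392.6) = 785.3
  G: 1214 (inert)
Total out = 2871 kmol/h; y_F = 764.4 / 2871 = 0.2662.

0.266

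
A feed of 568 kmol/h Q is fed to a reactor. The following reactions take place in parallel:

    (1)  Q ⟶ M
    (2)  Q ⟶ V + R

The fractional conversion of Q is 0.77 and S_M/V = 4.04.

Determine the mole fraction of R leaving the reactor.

Conversion of Q: Q consumed = 0.77 × 568 = 437.4 kmol/h = 1ξ₁ + 1ξ₂.
Selectivity: 1ξ₁ / (1ξ₂) = 4.04 → ξ₁ = 4.04 ξ₂.
Substitute: (1·4.04 + 1) ξ₂ = 437.4 → ξ₂ = 86.78 kmol/h, ξ₁ = 350.6 kmol/h.
Outlet amounts (n = n₀ + Σ ν·ξ):
  Q: 568 − 1(350.6) − 1(86.78) = 130.6
  M: 0 + 1(350.6) = 350.6
  V: 0 + 1(86.78) = 86.78
  R: 0 + 1(86.78) = 86.78
Total out = 654.8 kmol/h; y_R = 86.78 / 654.8 = 0.1325.

0.133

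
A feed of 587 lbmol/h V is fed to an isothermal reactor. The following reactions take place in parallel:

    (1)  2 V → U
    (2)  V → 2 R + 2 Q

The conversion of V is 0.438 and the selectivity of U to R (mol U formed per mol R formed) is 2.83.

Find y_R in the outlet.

Conversion of V: V consumed = 0.438 × 587 = 257.1 lbmol/h = 2ξ₁ + 1ξ₂.
Selectivity: 1ξ₁ / (2ξ₂) = 2.83 → ξ₁ = 5.66 ξ₂.
Substitute: (2·5.66 + 1) ξ₂ = 257.1 → ξ₂ = 20.87 lbmol/h, ξ₁ = 118.1 lbmol/h.
Outlet amounts (n = n₀ + Σ ν·ξ):
  V: 587 − 2(118.1) − 1(20.87) = 329.9
  U: 0 + 1(118.1) = 118.1
  R: 0 + 2(20.87) = 41.74
  Q: 0 + 2(20.87) = 41.74
Total out = 531.5 lbmol/h; y_R = 41.74 / 531.5 = 0.07853.

0.0785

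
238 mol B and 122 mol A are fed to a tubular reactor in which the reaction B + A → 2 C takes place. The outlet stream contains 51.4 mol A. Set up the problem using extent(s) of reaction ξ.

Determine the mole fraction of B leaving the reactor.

0.465

For A: n = n₀ − 1ξ → 51.4 = 122 − 1ξ, giving ξ = 70.6 mol.
Outlet amounts (n = n₀ + ν ξ):
  B: 238 − 1(70.6) = 167.4
  A: 122 − 1(70.6) = 51.4
  C: 0 + 2(70.6) = 141.2
Total out = 360 mol; y_B = 167.4 / 360 = 0.465.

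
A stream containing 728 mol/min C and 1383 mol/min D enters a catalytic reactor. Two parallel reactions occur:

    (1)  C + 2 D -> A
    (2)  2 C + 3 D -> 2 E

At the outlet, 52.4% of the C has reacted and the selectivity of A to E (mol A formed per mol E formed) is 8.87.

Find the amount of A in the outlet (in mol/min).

Conversion of C: C consumed = 0.524 × 728 = 381.5 mol/min = 1ξ₁ + 2ξ₂.
Selectivity: 1ξ₁ / (2ξ₂) = 8.87 → ξ₁ = 17.74 ξ₂.
Substitute: (1·17.74 + 2) ξ₂ = 381.5 → ξ₂ = 19.32 mol/min, ξ₁ = 342.8 mol/min.
Outlet amounts (n = n₀ + Σ ν·ξ):
  C: 728 − 1(342.8) − 2(19.32) = 346.5
  D: 1383 − 2(342.8) − 3(19.32) = 639.4
  A: 0 + 1(342.8) = 342.8
  E: 0 + 2(19.32) = 38.65

343 mol/min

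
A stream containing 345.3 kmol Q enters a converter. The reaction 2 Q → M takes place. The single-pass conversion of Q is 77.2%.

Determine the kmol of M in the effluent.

Q reacted = 0.772 × 345.3 = 266.6 kmol; ν_Q = −2, so ξ = 266.6/2 = 133.3 kmol.
Outlet amounts (n = n₀ + ν ξ):
  Q: 345.3 − 2(133.3) = 78.73
  M: 0 + 1(133.3) = 133.3

133 kmol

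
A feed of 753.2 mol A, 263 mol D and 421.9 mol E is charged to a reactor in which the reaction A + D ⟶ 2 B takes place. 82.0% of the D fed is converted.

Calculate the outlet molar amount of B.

431 mol

D reacted = 0.82 × 263 = 215.7 mol; ν_D = −1, so ξ = 215.7/1 = 215.7 mol.
Outlet amounts (n = n₀ + ν ξ):
  A: 753.2 − 1(215.7) = 537.5
  D: 263 − 1(215.7) = 47.34
  B: 0 + 2(215.7) = 431.3
  E: 421.9 (inert)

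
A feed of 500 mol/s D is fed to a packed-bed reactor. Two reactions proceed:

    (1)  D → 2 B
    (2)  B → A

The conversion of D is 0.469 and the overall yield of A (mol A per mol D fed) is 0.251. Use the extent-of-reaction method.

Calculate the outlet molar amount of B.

Conversion of D: D consumed = 1ξ₁ = 0.469 × 500 → ξ₁ = 234.5 mol/s.
Yield of A: 1ξ₂ / 500 = 0.251 → ξ₂ = 125.5 mol/s.
Outlet amounts (n = n₀ + Σ ν·ξ):
  D: 500 − 1(234.5) = 265.5
  B: 0 + 2(234.5) − 1(125.5) = 343.5
  A: 0 + 1(125.5) = 125.5

344 mol/s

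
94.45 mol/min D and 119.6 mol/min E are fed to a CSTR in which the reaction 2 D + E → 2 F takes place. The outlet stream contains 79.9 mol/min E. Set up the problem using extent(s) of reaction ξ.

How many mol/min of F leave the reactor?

79.4 mol/min

For E: n = n₀ − 1ξ → 79.9 = 119.6 − 1ξ, giving ξ = 39.7 mol/min.
Outlet amounts (n = n₀ + ν ξ):
  D: 94.45 − 2(39.7) = 15.05
  E: 119.6 − 1(39.7) = 79.9
  F: 0 + 2(39.7) = 79.4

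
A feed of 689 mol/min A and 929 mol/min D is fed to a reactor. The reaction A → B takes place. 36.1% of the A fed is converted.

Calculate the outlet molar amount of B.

A reacted = 0.361 × 689 = 248.7 mol/min; ν_A = −1, so ξ = 248.7/1 = 248.7 mol/min.
Outlet amounts (n = n₀ + ν ξ):
  A: 689 − 1(248.7) = 440.3
  B: 0 + 1(248.7) = 248.7
  D: 929 (inert)

249 mol/min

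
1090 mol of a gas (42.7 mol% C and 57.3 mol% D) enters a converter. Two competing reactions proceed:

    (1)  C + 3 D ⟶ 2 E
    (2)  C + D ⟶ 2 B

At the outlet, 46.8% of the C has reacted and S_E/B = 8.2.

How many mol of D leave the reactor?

Conversion of C: C consumed = 0.468 × 465.4 = 217.8 mol = 1ξ₁ + 1ξ₂.
Selectivity: 2ξ₁ / (2ξ₂) = 8.2 → ξ₁ = 8.2 ξ₂.
Substitute: (1·8.2 + 1) ξ₂ = 217.8 → ξ₂ = 23.68 mol, ξ₁ = 194.1 mol.
Outlet amounts (n = n₀ + Σ ν·ξ):
  C: 465.4 − 1(194.1) − 1(23.68) = 247.6
  D: 624.6 − 3(194.1) − 1(23.68) = 18.46
  E: 0 + 2(194.1) = 388.3
  B: 0 + 2(23.68) = 47.35

18.5 mol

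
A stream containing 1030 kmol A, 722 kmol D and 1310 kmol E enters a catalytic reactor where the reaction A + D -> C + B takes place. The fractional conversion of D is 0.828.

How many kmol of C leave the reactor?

D reacted = 0.828 × 722 = 597.8 kmol; ν_D = −1, so ξ = 597.8/1 = 597.8 kmol.
Outlet amounts (n = n₀ + ν ξ):
  A: 1030 − 1(597.8) = 432.2
  D: 722 − 1(597.8) = 124.2
  C: 0 + 1(597.8) = 597.8
  B: 0 + 1(597.8) = 597.8
  E: 1310 (inert)

598 kmol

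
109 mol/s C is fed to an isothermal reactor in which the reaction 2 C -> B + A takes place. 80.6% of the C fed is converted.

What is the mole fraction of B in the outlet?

0.403

C reacted = 0.806 × 109 = 87.85 mol/s; ν_C = −2, so ξ = 87.85/2 = 43.93 mol/s.
Outlet amounts (n = n₀ + ν ξ):
  C: 109 − 2(43.93) = 21.15
  B: 0 + 1(43.93) = 43.93
  A: 0 + 1(43.93) = 43.93
Total out = 109 mol/s; y_B = 43.93 / 109 = 0.403.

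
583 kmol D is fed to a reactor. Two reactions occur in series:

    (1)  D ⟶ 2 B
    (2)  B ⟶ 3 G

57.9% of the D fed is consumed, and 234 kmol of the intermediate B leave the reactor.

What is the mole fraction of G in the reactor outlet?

0.734

Conversion of D: D consumed = 1ξ₁ = 0.579 × 583 → ξ₁ = 337.6 kmol.
B balance: n_B = 0 + 2ξ₁ − 1ξ₂ = 234 → ξ₂ = (2·337.6 − 234)/1 = 441.1 kmol.
Outlet amounts (n = n₀ + Σ ν·ξ):
  D: 583 − 1(337.6) = 245.4
  B: 0 + 2(337.6) − 1(441.1) = 234
  G: 0 + 3(441.1) = 1323
Total out = 1803 kmol; y_G = 1323 / 1803 = 0.7341.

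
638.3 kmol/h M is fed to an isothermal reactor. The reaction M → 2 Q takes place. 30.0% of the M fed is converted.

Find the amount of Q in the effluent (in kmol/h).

383 kmol/h

M reacted = 0.3 × 638.3 = 191.5 kmol/h; ν_M = −1, so ξ = 191.5/1 = 191.5 kmol/h.
Outlet amounts (n = n₀ + ν ξ):
  M: 638.3 − 1(191.5) = 446.8
  Q: 0 + 2(191.5) = 383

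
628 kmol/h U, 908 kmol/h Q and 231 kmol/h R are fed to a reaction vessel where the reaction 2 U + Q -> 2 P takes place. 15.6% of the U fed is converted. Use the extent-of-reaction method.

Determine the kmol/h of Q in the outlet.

U reacted = 0.156 × 628 = 97.97 kmol/h; ν_U = −2, so ξ = 97.97/2 = 48.98 kmol/h.
Outlet amounts (n = n₀ + ν ξ):
  U: 628 − 2(48.98) = 530
  Q: 908 − 1(48.98) = 859
  P: 0 + 2(48.98) = 97.97
  R: 231 (inert)

859 kmol/h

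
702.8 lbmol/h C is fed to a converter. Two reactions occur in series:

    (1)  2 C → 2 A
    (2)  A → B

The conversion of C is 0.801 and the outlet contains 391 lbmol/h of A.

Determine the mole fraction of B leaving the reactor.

0.245

Conversion of C: C consumed = 2ξ₁ = 0.801 × 702.8 → ξ₁ = 281.5 lbmol/h.
A balance: n_A = 0 + 2ξ₁ − 1ξ₂ = 391 → ξ₂ = (2·281.5 − 391)/1 = 171.9 lbmol/h.
Outlet amounts (n = n₀ + Σ ν·ξ):
  C: 702.8 − 2(281.5) = 139.9
  A: 0 + 2(281.5) − 1(171.9) = 391
  B: 0 + 1(171.9) = 171.9
Total out = 702.8 lbmol/h; y_B = 171.9 / 702.8 = 0.2447.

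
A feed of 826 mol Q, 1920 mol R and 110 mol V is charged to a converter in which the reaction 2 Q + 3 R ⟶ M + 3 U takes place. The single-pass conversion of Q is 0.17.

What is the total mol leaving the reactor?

2790 mol

Q reacted = 0.17 × 826 = 140.4 mol; ν_Q = −2, so ξ = 140.4/2 = 70.21 mol.
Outlet amounts (n = n₀ + ν ξ):
  Q: 826 − 2(70.21) = 685.6
  R: 1920 − 3(70.21) = 1709
  M: 0 + 1(70.21) = 70.21
  U: 0 + 3(70.21) = 210.6
  V: 110 (inert)
Total out = 685.6 + 1709 + 70.21 + 210.6 + 110 = 2786 mol.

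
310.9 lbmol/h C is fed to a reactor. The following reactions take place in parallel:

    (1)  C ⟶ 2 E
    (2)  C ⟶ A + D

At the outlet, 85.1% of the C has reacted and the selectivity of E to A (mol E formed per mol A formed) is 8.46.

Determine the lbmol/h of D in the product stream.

Conversion of C: C consumed = 0.851 × 310.9 = 264.6 lbmol/h = 1ξ₁ + 1ξ₂.
Selectivity: 2ξ₁ / (1ξ₂) = 8.46 → ξ₁ = 4.23 ξ₂.
Substitute: (1·4.23 + 1) ξ₂ = 264.6 → ξ₂ = 50.59 lbmol/h, ξ₁ = 214 lbmol/h.
Outlet amounts (n = n₀ + Σ ν·ξ):
  C: 310.9 − 1(214) − 1(50.59) = 46.32
  E: 0 + 2(214) = 428
  A: 0 + 1(50.59) = 50.59
  D: 0 + 1(50.59) = 50.59

50.6 lbmol/h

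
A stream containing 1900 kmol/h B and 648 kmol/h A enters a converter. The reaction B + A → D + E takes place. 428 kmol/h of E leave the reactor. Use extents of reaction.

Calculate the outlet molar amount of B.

For E: n = n₀ + 1ξ → 428 = 0 + 1ξ, giving ξ = 428 kmol/h.
Outlet amounts (n = n₀ + ν ξ):
  B: 1900 − 1(428) = 1472
  A: 648 − 1(428) = 220
  D: 0 + 1(428) = 428
  E: 0 + 1(428) = 428

1470 kmol/h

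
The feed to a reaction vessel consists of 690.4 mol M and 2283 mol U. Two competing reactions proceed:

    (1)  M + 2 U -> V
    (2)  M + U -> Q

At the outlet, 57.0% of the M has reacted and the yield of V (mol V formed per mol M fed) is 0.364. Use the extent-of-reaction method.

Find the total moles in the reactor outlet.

Yield of V: 1ξ₁ / 690.4 = 0.364 → ξ₁ = 251.3 mol.
Conversion of M: 1ξ₁ + 1ξ₂ = 0.57 × 690.4 = 393.5 → ξ₂ = 142.2 mol.
Outlet amounts (n = n₀ + Σ ν·ξ):
  M: 690.4 − 1(251.3) − 1(142.2) = 296.9
  U: 2283 − 2(251.3) − 1(142.2) = 1638
  V: 0 + 1(251.3) = 251.3
  Q: 0 + 1(142.2) = 142.2
Total out = 296.9 + 1638 + 251.3 + 142.2 = 2329 mol.

2330 mol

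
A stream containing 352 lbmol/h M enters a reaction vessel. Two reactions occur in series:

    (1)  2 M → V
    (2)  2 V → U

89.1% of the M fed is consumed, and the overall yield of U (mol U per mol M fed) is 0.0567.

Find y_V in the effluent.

Conversion of M: M consumed = 2ξ₁ = 0.891 × 352 → ξ₁ = 156.8 lbmol/h.
Yield of U: 1ξ₂ / 352 = 0.0567 → ξ₂ = 19.96 lbmol/h.
Outlet amounts (n = n₀ + Σ ν·ξ):
  M: 352 − 2(156.8) = 38.37
  V: 0 + 1(156.8) − 2(19.96) = 116.9
  U: 0 + 1(19.96) = 19.96
Total out = 175.2 lbmol/h; y_V = 116.9 / 175.2 = 0.6671.

0.667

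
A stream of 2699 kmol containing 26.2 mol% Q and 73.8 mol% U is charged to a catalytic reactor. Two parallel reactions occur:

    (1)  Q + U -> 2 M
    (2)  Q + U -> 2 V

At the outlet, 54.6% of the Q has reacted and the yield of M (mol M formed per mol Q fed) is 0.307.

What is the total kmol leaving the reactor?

Yield of M: 2ξ₁ / 707.1 = 0.307 → ξ₁ = 108.5 kmol.
Conversion of Q: 1ξ₁ + 1ξ₂ = 0.546 × 707.1 = 386.1 → ξ₂ = 277.6 kmol.
Outlet amounts (n = n₀ + Σ ν·ξ):
  Q: 707.1 − 1(108.5) − 1(277.6) = 321
  U: 1992 − 1(108.5) − 1(277.6) = 1606
  M: 0 + 2(108.5) = 217.1
  V: 0 + 2(277.6) = 555.1
Total out = 321 + 1606 + 217.1 + 555.1 = 2699 kmol.

2700 kmol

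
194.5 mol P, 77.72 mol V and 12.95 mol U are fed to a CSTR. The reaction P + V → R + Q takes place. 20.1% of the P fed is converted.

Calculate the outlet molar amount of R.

39.1 mol

P reacted = 0.201 × 194.5 = 39.09 mol; ν_P = −1, so ξ = 39.09/1 = 39.09 mol.
Outlet amounts (n = n₀ + ν ξ):
  P: 194.5 − 1(39.09) = 155.4
  V: 77.72 − 1(39.09) = 38.63
  R: 0 + 1(39.09) = 39.09
  Q: 0 + 1(39.09) = 39.09
  U: 12.95 (inert)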